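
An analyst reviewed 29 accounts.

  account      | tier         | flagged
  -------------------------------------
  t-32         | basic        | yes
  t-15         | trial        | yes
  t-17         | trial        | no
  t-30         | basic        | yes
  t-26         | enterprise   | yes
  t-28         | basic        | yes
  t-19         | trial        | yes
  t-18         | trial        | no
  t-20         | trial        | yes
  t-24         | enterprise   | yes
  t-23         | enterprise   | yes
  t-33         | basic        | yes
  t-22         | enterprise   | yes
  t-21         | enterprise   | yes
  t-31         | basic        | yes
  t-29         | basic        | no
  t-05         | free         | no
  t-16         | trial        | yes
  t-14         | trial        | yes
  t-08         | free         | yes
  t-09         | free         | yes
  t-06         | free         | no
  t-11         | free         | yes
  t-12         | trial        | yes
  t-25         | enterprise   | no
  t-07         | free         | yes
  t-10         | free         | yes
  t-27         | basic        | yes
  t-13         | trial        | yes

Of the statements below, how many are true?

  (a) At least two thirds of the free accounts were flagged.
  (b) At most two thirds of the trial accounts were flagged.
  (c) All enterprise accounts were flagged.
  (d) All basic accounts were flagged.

(a) free: |A| = 7, |A ∩ B| = 5; needs |A ∩ B| / |A| ≥ 2/3 — true.
(b) trial: |A| = 9, |A ∩ B| = 7; needs |A ∩ B| / |A| ≤ 2/3 — false.
(c) enterprise: |A| = 6, |A ∩ B| = 5; needs A ⊆ B, i.e. every element of A is in B (|A ∖ B| = 0) — false.
(d) basic: |A| = 7, |A ∩ B| = 6; needs A ⊆ B, i.e. every element of A is in B (|A ∖ B| = 0) — false.

1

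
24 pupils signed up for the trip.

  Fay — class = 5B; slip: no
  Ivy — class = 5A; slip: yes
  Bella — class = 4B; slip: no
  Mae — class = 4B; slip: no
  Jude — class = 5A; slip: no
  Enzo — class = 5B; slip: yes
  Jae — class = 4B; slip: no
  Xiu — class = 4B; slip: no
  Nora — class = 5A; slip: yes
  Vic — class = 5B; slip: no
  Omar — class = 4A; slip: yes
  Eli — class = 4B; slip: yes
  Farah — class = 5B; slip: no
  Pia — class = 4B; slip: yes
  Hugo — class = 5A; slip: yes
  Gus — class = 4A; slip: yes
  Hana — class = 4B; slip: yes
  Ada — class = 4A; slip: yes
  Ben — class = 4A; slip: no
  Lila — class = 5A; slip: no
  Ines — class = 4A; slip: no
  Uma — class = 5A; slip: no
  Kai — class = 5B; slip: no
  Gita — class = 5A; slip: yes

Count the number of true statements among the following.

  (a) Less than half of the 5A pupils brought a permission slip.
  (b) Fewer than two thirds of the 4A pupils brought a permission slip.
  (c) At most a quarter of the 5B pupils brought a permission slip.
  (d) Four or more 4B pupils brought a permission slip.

(a) 5A: |A| = 7, |A ∩ B| = 4; needs |A ∩ B| < |A ∖ B| — false.
(b) 4A: |A| = 5, |A ∩ B| = 3; needs |A ∩ B| / |A| < 2/3 — true.
(c) 5B: |A| = 5, |A ∩ B| = 1; needs |A ∩ B| / |A| ≤ 1/4 — true.
(d) 4B: |A| = 7, |A ∩ B| = 3; needs |A ∩ B| ≥ 4 — false.

2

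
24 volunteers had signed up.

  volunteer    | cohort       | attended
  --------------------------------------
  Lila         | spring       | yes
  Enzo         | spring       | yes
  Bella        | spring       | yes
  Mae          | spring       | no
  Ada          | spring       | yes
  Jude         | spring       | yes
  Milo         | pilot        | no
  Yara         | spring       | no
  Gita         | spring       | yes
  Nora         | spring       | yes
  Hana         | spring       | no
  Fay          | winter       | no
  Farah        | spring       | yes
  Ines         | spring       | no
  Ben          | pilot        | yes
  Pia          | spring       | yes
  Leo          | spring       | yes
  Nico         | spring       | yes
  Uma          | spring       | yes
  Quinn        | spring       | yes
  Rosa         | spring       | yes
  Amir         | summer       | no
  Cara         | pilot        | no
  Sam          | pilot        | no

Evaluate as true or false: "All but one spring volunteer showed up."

'All but one spring volunteer showed up' holds iff |A ∖ B| = 1.
|A| = 18, |A ∩ B| = 14, |A ∖ B| = 4.
|A ∖ B| = 4, so the statement is false.

False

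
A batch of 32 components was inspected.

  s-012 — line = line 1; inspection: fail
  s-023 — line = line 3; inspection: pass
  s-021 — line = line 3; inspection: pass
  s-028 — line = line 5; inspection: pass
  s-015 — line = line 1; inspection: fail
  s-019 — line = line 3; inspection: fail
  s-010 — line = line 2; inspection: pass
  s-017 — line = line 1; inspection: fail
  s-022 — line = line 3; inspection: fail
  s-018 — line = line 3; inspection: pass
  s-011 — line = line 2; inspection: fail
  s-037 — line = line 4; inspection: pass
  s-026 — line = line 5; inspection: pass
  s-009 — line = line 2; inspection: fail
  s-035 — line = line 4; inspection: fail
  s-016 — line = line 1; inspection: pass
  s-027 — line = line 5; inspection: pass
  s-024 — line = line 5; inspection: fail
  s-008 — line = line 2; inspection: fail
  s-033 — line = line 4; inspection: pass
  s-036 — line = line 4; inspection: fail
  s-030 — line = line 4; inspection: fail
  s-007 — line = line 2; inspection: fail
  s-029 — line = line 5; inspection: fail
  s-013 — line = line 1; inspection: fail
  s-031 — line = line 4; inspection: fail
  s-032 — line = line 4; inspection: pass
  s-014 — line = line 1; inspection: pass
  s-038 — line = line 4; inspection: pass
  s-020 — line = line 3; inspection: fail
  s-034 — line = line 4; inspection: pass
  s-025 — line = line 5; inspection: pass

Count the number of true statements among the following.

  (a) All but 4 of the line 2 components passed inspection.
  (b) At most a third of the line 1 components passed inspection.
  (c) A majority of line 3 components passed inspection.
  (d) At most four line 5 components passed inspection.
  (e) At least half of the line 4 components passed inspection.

4

(a) line 2: |A| = 5, |A ∩ B| = 1; needs |A ∖ B| = 4 — true.
(b) line 1: |A| = 6, |A ∩ B| = 2; needs |A ∩ B| / |A| ≤ 1/3 — true.
(c) line 3: |A| = 6, |A ∩ B| = 3; needs |A ∩ B| > |A ∖ B| — false.
(d) line 5: |A| = 6, |A ∩ B| = 4; needs |A ∩ B| ≤ 4 — true.
(e) line 4: |A| = 9, |A ∩ B| = 5; needs |A ∩ B| ≥ |A ∖ B| — true.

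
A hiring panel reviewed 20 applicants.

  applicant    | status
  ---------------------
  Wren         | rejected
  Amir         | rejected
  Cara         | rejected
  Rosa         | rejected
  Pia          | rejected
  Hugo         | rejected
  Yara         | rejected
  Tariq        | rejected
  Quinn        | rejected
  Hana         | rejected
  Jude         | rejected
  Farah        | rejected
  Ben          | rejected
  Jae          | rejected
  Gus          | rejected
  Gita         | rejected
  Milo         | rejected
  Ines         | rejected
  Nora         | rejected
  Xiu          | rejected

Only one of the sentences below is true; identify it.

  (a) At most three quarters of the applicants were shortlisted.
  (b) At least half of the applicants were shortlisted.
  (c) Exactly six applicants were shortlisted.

|A| = 20, |A ∩ B| = 0, |A ∖ B| = 20.
(a) requires |A ∩ B| / |A| ≤ 3/4: true.
(b) requires |A ∩ B| ≥ |A ∖ B|: false.
(c) requires |A ∩ B| = 6: false.

(a)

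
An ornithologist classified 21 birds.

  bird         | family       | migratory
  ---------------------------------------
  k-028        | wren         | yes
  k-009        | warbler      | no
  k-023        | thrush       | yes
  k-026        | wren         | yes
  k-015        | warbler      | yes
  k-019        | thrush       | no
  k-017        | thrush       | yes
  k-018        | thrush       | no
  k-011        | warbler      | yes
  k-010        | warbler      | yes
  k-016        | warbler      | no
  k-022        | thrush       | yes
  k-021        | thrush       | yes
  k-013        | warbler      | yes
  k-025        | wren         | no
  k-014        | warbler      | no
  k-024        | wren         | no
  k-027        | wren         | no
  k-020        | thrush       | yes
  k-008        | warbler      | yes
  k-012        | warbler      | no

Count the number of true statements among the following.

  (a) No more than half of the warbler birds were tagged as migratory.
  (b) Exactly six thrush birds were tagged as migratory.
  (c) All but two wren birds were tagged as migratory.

0

(a) warbler: |A| = 9, |A ∩ B| = 5; needs |A ∩ B| ≤ |A ∖ B| — false.
(b) thrush: |A| = 7, |A ∩ B| = 5; needs |A ∩ B| = 6 — false.
(c) wren: |A| = 5, |A ∩ B| = 2; needs |A ∖ B| = 2 — false.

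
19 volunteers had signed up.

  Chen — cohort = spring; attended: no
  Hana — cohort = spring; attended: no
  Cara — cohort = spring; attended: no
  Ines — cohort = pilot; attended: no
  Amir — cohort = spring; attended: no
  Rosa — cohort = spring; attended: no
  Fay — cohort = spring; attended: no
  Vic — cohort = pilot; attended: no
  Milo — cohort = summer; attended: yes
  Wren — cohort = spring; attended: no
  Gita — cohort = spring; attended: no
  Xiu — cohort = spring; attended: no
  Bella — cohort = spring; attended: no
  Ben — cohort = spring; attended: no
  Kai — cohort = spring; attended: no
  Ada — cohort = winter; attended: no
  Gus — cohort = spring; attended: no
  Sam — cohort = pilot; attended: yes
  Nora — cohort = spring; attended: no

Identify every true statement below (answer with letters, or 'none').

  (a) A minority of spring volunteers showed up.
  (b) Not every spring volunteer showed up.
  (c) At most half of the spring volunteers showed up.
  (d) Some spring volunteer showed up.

|A| = 14, |A ∩ B| = 0, |A ∖ B| = 14.
(a) |A ∩ B| < |A ∖ B|: holds.
(b) A ⊄ B (|A ∖ B| ≥ 1): holds.
(c) |A ∩ B| ≤ |A ∖ B|: holds.
(d) A ∩ B ≠ ∅ (|A ∩ B| ≥ 1): fails.

(a), (b), (c)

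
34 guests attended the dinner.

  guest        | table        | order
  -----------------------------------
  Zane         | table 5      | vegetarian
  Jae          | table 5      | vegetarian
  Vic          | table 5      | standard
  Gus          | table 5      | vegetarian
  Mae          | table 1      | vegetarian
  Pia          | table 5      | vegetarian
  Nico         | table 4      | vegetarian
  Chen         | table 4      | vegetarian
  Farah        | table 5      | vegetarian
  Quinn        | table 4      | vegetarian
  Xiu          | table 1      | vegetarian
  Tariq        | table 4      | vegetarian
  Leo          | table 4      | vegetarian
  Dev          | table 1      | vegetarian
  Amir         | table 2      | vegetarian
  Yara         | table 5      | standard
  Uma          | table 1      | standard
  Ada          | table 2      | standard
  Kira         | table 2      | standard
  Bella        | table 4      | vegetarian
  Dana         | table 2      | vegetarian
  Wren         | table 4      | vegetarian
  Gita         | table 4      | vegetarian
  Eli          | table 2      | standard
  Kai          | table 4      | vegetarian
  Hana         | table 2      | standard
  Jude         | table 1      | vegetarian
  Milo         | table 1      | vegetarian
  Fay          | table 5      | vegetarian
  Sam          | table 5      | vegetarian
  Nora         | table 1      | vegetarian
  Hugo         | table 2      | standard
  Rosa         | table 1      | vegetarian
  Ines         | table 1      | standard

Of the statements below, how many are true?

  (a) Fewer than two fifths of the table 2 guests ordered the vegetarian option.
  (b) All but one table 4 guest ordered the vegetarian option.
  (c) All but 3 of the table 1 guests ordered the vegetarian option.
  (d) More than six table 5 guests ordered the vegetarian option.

(a) table 2: |A| = 7, |A ∩ B| = 2; needs |A ∩ B| / |A| < 2/5 — true.
(b) table 4: |A| = 9, |A ∩ B| = 9; needs |A ∖ B| = 1 — false.
(c) table 1: |A| = 9, |A ∩ B| = 7; needs |A ∖ B| = 3 — false.
(d) table 5: |A| = 9, |A ∩ B| = 7; needs |A ∩ B| > 6 — true.

2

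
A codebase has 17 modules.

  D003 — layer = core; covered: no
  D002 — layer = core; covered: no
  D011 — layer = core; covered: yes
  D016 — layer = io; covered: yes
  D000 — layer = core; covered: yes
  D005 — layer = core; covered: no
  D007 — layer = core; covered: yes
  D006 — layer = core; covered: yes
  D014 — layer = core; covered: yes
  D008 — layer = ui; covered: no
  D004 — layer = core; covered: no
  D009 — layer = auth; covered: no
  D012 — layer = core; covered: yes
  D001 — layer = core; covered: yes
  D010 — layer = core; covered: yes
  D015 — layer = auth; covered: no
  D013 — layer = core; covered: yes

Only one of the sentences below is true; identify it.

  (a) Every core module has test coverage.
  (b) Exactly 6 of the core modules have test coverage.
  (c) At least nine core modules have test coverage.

(c)

|A| = 13, |A ∩ B| = 9, |A ∖ B| = 4.
(a) requires A ⊆ B, i.e. every element of A is in B (|A ∖ B| = 0): false.
(b) requires |A ∩ B| = 6: false.
(c) requires |A ∩ B| ≥ 9: true.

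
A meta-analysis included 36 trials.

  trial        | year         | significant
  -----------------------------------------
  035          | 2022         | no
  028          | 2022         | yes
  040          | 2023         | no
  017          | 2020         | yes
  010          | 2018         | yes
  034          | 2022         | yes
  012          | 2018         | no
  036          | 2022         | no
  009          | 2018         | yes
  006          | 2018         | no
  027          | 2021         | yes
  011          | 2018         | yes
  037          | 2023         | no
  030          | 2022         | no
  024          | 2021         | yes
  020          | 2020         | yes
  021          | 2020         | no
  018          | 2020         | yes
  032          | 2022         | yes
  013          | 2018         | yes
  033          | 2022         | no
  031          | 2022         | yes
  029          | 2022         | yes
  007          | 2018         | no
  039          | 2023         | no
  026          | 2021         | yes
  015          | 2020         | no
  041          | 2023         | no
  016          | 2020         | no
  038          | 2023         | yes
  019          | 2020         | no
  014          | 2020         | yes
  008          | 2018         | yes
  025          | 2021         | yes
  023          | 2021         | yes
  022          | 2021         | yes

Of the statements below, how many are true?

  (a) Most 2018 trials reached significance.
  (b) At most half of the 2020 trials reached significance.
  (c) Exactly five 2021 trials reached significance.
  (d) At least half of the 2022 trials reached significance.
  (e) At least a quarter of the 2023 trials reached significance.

3

(a) 2018: |A| = 8, |A ∩ B| = 5; needs |A ∩ B| > |A ∖ B| — true.
(b) 2020: |A| = 8, |A ∩ B| = 4; needs |A ∩ B| ≤ |A ∖ B| — true.
(c) 2021: |A| = 6, |A ∩ B| = 6; needs |A ∩ B| = 5 — false.
(d) 2022: |A| = 9, |A ∩ B| = 5; needs |A ∩ B| ≥ |A ∖ B| — true.
(e) 2023: |A| = 5, |A ∩ B| = 1; needs |A ∩ B| / |A| ≥ 1/4 — false.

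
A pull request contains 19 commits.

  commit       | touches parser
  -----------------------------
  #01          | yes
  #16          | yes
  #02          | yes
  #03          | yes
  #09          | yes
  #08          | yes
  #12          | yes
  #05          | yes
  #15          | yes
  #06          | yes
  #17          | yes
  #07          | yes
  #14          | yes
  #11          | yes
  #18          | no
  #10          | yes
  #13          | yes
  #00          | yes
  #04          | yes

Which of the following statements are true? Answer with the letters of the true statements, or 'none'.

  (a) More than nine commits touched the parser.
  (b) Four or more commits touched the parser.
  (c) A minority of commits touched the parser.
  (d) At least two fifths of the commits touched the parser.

(a), (b), (d)

|A| = 19, |A ∩ B| = 18, |A ∖ B| = 1.
(a) |A ∩ B| > 9: holds.
(b) |A ∩ B| ≥ 4: holds.
(c) |A ∩ B| < |A ∖ B|: fails.
(d) |A ∩ B| / |A| ≥ 2/5: holds.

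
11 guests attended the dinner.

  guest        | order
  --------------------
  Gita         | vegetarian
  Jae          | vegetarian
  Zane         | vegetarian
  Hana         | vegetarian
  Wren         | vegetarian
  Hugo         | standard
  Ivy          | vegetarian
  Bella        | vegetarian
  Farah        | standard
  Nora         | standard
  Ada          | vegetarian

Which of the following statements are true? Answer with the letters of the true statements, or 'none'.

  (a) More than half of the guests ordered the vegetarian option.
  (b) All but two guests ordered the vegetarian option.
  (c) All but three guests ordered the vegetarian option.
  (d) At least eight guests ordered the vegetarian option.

(a), (c), (d)

|A| = 11, |A ∩ B| = 8, |A ∖ B| = 3.
(a) |A ∩ B| > |A ∖ B|: holds.
(b) |A ∖ B| = 2: fails.
(c) |A ∖ B| = 3: holds.
(d) |A ∩ B| ≥ 8: holds.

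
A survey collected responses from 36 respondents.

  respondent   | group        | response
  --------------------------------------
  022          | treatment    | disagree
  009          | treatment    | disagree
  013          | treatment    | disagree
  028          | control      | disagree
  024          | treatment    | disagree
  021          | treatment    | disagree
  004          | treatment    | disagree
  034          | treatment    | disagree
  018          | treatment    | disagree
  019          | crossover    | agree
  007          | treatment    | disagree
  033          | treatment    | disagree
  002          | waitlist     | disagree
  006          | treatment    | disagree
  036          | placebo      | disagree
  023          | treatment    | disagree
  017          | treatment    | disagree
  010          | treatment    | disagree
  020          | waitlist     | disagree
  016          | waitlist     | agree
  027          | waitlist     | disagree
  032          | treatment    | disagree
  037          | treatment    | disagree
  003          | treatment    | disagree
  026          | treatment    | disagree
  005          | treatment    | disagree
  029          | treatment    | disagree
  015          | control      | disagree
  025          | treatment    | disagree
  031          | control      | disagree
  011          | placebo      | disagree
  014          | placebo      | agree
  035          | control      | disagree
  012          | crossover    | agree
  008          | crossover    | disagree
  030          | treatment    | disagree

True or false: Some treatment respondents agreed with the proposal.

False

'Some treatment respondents agreed with the proposal' holds iff A ∩ B ≠ ∅ (|A ∩ B| ≥ 1).
|A| = 22, |A ∩ B| = 0, |A ∖ B| = 22.
So the statement is false.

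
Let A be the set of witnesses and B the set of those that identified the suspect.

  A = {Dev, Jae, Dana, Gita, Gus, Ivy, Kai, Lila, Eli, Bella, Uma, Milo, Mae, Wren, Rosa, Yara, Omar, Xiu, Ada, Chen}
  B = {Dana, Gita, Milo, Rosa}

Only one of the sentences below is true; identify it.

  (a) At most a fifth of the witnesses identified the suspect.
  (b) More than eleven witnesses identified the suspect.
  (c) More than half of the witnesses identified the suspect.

(a)

|A| = 20, |A ∩ B| = 4, |A ∖ B| = 16.
(a) requires |A ∩ B| / |A| ≤ 1/5: true.
(b) requires |A ∩ B| > 11: false.
(c) requires |A ∩ B| > |A ∖ B|: false.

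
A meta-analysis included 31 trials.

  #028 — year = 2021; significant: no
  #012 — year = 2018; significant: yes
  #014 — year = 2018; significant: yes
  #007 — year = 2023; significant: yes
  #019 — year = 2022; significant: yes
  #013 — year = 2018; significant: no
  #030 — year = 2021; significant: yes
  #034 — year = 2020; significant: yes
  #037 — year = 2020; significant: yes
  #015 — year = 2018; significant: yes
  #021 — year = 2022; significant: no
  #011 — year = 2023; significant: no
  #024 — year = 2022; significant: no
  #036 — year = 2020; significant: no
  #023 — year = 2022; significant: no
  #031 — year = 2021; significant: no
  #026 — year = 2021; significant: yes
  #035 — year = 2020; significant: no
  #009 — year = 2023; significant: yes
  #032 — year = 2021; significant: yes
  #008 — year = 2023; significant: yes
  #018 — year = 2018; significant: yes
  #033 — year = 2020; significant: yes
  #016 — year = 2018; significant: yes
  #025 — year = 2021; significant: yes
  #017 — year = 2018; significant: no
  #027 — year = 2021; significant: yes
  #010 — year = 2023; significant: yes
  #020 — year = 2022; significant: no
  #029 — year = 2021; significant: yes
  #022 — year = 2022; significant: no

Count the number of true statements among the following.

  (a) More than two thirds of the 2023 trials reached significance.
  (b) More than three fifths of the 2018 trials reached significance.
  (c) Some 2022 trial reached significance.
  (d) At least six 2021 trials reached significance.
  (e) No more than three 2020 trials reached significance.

(a) 2023: |A| = 5, |A ∩ B| = 4; needs |A ∩ B| / |A| > 2/3 — true.
(b) 2018: |A| = 7, |A ∩ B| = 5; needs |A ∩ B| / |A| > 3/5 — true.
(c) 2022: |A| = 6, |A ∩ B| = 1; needs A ∩ B ≠ ∅ (|A ∩ B| ≥ 1) — true.
(d) 2021: |A| = 8, |A ∩ B| = 6; needs |A ∩ B| ≥ 6 — true.
(e) 2020: |A| = 5, |A ∩ B| = 3; needs |A ∩ B| ≤ 3 — true.

5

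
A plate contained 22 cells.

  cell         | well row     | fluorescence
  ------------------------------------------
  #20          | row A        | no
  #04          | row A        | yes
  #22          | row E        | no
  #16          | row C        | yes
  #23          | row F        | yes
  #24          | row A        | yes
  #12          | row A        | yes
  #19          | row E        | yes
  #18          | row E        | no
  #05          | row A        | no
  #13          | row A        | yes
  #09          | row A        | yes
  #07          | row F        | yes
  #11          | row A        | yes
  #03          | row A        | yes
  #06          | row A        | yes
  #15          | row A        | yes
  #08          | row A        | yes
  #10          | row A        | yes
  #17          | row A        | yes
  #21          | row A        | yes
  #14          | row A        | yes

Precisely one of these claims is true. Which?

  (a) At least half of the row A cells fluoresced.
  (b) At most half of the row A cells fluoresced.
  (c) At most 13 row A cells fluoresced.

(a)

|A| = 16, |A ∩ B| = 14, |A ∖ B| = 2.
(a) requires |A ∩ B| ≥ |A ∖ B|: true.
(b) requires |A ∩ B| ≤ |A ∖ B|: false.
(c) requires |A ∩ B| ≤ 13: false.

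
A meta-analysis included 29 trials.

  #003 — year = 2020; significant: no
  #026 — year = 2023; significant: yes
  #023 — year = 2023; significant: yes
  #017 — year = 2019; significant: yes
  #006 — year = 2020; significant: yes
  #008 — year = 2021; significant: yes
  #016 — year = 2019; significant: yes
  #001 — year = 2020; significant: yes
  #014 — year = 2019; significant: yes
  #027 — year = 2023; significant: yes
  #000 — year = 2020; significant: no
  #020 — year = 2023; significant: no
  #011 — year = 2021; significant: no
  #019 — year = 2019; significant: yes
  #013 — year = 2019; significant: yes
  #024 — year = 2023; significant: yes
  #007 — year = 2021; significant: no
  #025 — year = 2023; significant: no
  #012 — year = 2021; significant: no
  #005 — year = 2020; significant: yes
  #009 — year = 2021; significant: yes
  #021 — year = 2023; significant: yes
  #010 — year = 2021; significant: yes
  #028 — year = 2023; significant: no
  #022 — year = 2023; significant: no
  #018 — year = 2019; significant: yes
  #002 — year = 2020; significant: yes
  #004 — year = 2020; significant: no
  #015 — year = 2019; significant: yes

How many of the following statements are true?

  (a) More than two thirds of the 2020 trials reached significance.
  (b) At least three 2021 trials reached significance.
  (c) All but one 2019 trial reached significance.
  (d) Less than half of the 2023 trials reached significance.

(a) 2020: |A| = 7, |A ∩ B| = 4; needs |A ∩ B| / |A| > 2/3 — false.
(b) 2021: |A| = 6, |A ∩ B| = 3; needs |A ∩ B| ≥ 3 — true.
(c) 2019: |A| = 7, |A ∩ B| = 7; needs |A ∖ B| = 1 — false.
(d) 2023: |A| = 9, |A ∩ B| = 5; needs |A ∩ B| < |A ∖ B| — false.

1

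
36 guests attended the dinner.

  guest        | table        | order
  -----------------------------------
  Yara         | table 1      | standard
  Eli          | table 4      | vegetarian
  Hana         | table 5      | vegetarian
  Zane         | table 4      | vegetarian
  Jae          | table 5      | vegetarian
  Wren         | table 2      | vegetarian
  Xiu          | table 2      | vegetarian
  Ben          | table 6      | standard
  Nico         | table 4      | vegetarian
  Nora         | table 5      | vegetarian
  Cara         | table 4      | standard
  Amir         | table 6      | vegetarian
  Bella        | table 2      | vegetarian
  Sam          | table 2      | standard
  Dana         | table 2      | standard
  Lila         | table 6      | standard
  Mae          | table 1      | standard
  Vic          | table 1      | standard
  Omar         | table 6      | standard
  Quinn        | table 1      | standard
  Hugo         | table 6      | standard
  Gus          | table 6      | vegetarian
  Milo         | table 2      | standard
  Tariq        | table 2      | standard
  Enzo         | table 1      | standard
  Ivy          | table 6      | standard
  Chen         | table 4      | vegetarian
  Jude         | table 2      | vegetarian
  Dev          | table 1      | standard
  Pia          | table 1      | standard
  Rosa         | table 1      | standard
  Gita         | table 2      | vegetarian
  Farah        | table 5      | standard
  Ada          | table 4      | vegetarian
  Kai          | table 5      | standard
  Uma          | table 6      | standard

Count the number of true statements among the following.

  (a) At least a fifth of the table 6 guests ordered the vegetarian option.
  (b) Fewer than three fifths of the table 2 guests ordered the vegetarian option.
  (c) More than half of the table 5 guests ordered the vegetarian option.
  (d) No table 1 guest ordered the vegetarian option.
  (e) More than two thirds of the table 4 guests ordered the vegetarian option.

5

(a) table 6: |A| = 8, |A ∩ B| = 2; needs |A ∩ B| / |A| ≥ 1/5 — true.
(b) table 2: |A| = 9, |A ∩ B| = 5; needs |A ∩ B| / |A| < 3/5 — true.
(c) table 5: |A| = 5, |A ∩ B| = 3; needs |A ∩ B| > |A ∖ B| — true.
(d) table 1: |A| = 8, |A ∩ B| = 0; needs A ∩ B = ∅ (|A ∩ B| = 0) — true.
(e) table 4: |A| = 6, |A ∩ B| = 5; needs |A ∩ B| / |A| > 2/3 — true.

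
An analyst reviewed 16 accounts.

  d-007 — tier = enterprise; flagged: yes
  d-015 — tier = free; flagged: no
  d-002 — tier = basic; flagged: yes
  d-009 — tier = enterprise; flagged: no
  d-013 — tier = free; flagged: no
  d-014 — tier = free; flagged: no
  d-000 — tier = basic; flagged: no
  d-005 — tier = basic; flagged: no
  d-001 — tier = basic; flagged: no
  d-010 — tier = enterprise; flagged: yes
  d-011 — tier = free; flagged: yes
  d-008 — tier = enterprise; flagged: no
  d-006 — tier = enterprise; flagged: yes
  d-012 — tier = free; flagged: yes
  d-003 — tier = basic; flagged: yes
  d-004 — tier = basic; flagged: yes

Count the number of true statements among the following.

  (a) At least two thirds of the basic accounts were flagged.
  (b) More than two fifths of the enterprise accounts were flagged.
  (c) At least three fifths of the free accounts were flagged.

(a) basic: |A| = 6, |A ∩ B| = 3; needs |A ∩ B| / |A| ≥ 2/3 — false.
(b) enterprise: |A| = 5, |A ∩ B| = 3; needs |A ∩ B| / |A| > 2/5 — true.
(c) free: |A| = 5, |A ∩ B| = 2; needs |A ∩ B| / |A| ≥ 3/5 — false.

1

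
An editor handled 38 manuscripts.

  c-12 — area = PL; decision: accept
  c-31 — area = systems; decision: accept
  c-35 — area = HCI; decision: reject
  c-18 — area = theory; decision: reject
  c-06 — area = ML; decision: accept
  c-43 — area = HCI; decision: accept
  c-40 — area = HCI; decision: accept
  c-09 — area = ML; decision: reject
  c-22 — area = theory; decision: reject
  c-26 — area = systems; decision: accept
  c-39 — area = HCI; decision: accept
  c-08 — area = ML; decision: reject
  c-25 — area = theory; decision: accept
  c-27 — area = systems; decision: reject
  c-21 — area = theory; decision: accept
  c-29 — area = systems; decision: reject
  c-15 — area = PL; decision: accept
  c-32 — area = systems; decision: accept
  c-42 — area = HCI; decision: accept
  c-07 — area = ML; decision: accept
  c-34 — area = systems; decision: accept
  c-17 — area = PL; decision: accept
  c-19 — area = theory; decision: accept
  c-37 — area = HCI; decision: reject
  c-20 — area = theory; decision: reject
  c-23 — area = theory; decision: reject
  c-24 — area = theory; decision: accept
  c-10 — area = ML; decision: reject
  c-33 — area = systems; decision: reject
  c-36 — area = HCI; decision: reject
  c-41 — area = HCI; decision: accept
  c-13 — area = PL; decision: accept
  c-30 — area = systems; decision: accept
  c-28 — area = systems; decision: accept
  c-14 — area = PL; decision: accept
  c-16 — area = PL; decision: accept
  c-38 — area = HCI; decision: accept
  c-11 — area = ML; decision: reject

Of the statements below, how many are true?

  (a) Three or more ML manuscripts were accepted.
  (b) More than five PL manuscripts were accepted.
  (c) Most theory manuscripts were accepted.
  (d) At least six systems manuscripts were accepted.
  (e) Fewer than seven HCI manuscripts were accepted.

3

(a) ML: |A| = 6, |A ∩ B| = 2; needs |A ∩ B| ≥ 3 — false.
(b) PL: |A| = 6, |A ∩ B| = 6; needs |A ∩ B| > 5 — true.
(c) theory: |A| = 8, |A ∩ B| = 4; needs |A ∩ B| > |A ∖ B| — false.
(d) systems: |A| = 9, |A ∩ B| = 6; needs |A ∩ B| ≥ 6 — true.
(e) HCI: |A| = 9, |A ∩ B| = 6; needs |A ∩ B| < 7 — true.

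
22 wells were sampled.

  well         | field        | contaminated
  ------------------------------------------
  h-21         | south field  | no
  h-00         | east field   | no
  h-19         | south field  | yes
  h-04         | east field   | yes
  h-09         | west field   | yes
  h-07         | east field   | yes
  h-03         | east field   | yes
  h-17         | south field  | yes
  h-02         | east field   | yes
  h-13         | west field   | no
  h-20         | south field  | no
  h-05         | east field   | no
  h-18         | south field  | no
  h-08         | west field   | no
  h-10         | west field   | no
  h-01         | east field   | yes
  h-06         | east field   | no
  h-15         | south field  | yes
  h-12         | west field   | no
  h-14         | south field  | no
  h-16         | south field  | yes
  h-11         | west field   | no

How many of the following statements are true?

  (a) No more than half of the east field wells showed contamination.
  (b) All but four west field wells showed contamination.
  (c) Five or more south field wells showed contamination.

0

(a) east field: |A| = 8, |A ∩ B| = 5; needs |A ∩ B| ≤ |A ∖ B| — false.
(b) west field: |A| = 6, |A ∩ B| = 1; needs |A ∖ B| = 4 — false.
(c) south field: |A| = 8, |A ∩ B| = 4; needs |A ∩ B| ≥ 5 — false.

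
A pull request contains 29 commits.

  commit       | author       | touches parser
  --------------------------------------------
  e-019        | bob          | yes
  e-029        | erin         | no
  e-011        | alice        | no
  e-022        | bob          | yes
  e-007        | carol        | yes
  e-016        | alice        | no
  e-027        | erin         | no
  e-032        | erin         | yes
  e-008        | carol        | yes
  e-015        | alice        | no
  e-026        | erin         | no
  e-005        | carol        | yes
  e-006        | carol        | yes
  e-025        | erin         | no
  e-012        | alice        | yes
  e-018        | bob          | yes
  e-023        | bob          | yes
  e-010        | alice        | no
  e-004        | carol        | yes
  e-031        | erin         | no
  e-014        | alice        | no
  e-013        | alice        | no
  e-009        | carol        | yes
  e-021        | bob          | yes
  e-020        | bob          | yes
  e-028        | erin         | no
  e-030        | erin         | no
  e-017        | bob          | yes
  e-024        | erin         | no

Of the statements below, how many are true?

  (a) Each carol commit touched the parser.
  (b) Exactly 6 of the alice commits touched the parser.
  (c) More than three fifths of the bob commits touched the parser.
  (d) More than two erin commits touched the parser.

2

(a) carol: |A| = 6, |A ∩ B| = 6; needs A ⊆ B, i.e. every element of A is in B (|A ∖ B| = 0) — true.
(b) alice: |A| = 7, |A ∩ B| = 1; needs |A ∩ B| = 6 — false.
(c) bob: |A| = 7, |A ∩ B| = 7; needs |A ∩ B| / |A| > 3/5 — true.
(d) erin: |A| = 9, |A ∩ B| = 1; needs |A ∩ B| > 2 — false.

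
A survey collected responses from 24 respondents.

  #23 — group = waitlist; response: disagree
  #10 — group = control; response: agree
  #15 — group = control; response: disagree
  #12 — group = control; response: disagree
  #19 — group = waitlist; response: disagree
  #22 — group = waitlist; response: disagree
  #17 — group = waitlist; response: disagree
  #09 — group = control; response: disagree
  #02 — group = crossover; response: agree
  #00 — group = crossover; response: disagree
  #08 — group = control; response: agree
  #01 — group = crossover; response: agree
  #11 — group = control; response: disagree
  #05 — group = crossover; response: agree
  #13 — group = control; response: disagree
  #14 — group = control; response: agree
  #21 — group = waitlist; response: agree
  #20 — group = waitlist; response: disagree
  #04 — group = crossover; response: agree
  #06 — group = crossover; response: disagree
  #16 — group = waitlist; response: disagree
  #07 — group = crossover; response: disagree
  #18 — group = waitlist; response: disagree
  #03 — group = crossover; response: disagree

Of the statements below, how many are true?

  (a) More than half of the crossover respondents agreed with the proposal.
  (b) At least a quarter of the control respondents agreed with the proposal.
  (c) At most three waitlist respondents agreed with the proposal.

(a) crossover: |A| = 8, |A ∩ B| = 4; needs |A ∩ B| > |A ∖ B| — false.
(b) control: |A| = 8, |A ∩ B| = 3; needs |A ∩ B| / |A| ≥ 1/4 — true.
(c) waitlist: |A| = 8, |A ∩ B| = 1; needs |A ∩ B| ≤ 3 — true.

2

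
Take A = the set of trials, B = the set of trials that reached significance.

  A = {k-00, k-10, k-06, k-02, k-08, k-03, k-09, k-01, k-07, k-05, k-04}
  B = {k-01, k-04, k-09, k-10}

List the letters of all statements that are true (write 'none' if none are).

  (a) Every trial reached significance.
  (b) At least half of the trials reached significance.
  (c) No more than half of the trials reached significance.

|A| = 11, |A ∩ B| = 4, |A ∖ B| = 7.
(a) A ⊆ B, i.e. every element of A is in B (|A ∖ B| = 0): fails.
(b) |A ∩ B| ≥ |A ∖ B|: fails.
(c) |A ∩ B| ≤ |A ∖ B|: holds.

(c)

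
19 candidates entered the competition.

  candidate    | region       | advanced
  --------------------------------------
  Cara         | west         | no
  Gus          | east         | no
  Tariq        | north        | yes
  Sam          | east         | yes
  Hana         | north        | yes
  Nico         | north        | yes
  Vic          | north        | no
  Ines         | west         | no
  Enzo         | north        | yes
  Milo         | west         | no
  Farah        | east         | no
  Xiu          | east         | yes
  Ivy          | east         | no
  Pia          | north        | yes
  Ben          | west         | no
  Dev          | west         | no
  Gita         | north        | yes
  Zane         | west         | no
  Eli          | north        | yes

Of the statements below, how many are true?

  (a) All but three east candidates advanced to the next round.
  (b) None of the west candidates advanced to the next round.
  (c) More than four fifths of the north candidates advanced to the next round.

(a) east: |A| = 5, |A ∩ B| = 2; needs |A ∖ B| = 3 — true.
(b) west: |A| = 6, |A ∩ B| = 0; needs A ∩ B = ∅ (|A ∩ B| = 0) — true.
(c) north: |A| = 8, |A ∩ B| = 7; needs |A ∩ B| / |A| > 4/5 — true.

3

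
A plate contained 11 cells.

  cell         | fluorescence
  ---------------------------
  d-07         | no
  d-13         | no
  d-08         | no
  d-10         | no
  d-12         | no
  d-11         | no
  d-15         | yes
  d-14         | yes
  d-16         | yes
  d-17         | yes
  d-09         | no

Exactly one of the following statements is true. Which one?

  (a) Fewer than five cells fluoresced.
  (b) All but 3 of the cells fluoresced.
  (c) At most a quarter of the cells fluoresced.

(a)

|A| = 11, |A ∩ B| = 4, |A ∖ B| = 7.
(a) requires |A ∩ B| < 5: true.
(b) requires |A ∖ B| = 3: false.
(c) requires |A ∩ B| / |A| ≤ 1/4: false.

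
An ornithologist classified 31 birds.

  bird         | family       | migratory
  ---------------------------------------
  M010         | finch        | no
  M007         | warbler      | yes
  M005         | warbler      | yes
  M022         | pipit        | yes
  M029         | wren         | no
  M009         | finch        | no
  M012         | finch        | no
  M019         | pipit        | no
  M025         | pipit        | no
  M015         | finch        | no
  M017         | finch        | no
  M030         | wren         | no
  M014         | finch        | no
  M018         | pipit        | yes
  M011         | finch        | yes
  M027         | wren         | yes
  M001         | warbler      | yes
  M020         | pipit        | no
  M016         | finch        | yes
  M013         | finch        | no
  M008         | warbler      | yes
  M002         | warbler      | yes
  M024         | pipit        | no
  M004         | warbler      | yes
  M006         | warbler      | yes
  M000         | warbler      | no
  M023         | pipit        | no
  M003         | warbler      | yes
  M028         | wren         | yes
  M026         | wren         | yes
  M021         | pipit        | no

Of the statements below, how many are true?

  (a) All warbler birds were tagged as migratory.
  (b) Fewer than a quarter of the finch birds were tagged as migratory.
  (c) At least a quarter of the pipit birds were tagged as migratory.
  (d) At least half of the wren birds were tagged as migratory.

(a) warbler: |A| = 9, |A ∩ B| = 8; needs A ⊆ B, i.e. every element of A is in B (|A ∖ B| = 0) — false.
(b) finch: |A| = 9, |A ∩ B| = 2; needs |A ∩ B| / |A| < 1/4 — true.
(c) pipit: |A| = 8, |A ∩ B| = 2; needs |A ∩ B| / |A| ≥ 1/4 — true.
(d) wren: |A| = 5, |A ∩ B| = 3; needs |A ∩ B| ≥ |A ∖ B| — true.

3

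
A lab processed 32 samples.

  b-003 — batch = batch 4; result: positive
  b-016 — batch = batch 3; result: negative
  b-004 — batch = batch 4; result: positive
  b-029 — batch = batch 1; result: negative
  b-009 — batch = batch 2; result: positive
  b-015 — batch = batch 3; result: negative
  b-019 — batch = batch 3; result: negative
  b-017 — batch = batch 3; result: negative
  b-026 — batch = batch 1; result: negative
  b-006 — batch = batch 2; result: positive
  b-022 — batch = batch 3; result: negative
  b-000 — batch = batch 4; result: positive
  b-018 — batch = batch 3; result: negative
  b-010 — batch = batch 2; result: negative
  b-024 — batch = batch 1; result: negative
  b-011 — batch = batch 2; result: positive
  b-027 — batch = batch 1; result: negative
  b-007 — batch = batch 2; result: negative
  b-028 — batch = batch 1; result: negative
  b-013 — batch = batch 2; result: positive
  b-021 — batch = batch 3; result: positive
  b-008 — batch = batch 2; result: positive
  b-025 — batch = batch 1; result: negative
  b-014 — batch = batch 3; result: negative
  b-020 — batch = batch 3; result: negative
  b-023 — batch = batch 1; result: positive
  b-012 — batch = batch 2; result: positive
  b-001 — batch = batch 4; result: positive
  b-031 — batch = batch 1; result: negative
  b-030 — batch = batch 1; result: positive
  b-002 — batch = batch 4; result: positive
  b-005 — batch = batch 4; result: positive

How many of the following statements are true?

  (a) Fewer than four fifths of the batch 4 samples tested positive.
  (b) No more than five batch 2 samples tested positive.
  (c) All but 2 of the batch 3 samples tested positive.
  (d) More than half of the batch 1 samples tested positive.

0

(a) batch 4: |A| = 6, |A ∩ B| = 6; needs |A ∩ B| / |A| < 4/5 — false.
(b) batch 2: |A| = 8, |A ∩ B| = 6; needs |A ∩ B| ≤ 5 — false.
(c) batch 3: |A| = 9, |A ∩ B| = 1; needs |A ∖ B| = 2 — false.
(d) batch 1: |A| = 9, |A ∩ B| = 2; needs |A ∩ B| > |A ∖ B| — false.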